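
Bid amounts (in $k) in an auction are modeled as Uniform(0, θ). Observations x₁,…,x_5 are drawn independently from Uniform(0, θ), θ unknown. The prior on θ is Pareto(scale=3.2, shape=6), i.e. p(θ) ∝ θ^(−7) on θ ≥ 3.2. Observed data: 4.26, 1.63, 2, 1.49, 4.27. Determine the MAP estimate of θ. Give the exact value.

θ̂_MAP = 4.27

The Uniform(0, θ) likelihood is θ^(−n) for θ ≥ max(xᵢ), zero otherwise. Here max(xᵢ) = 4.27.
Posterior ∝ θ^(−7) · θ^(−5) = θ^(−12) on θ ≥ max(3.2, 4.27) = 4.27.
This density is strictly decreasing in θ, so the posterior mode lies at the lower boundary of the support.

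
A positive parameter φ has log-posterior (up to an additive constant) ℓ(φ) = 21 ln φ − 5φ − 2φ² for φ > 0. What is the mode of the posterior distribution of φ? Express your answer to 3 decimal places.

ℓ'(φ) = 21/φ − 5 − 4φ. Setting this to zero and multiplying by φ: 4φ² + 5φ − 21 = 0.
φ = (−5 + √(5² + 4·4·21)) / (2·4) = (−5 + √361) / 8 = (−5 + 19)/8 = 7/4.
ℓ''(φ) = −21/φ² − 4 < 0, confirming a maximum.

φ̂_MAP = 1.750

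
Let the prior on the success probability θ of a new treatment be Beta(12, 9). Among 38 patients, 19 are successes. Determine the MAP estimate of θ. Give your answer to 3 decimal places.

θ̂_MAP = 0.526

Prior: Beta(12, 9).
Data: 19 successes in 38 trials. The binomial likelihood contributes θ^19(1−θ)^19, so the posterior is Beta(12+19, 9+19) = Beta(31, 28).
For Beta(a, b) with a, b > 1 the mode is (a−1)/(a+b−2) = 30/57 ≈ 0.526.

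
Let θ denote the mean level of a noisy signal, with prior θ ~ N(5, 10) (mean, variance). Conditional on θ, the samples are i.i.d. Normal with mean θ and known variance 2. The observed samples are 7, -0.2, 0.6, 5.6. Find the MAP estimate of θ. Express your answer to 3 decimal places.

θ̂_MAP = 3.333

n = 4; x̄ = (7 + (-0.2) + 0.6 + 5.6)/4 = 13/4 = 3.25.
For a Normal prior and Normal likelihood with known variance, the posterior is Normal; its mode equals its mean, the precision-weighted average.
Prior precision 1/σ₀² = 1/10 = 0.1; data precision n/σ² = 4/2 = 2.
θ̂ = (0.1·5 + 2·3.25) / (0.1 + 2) = 7/2.1 = 10/3 ≈ 3.333.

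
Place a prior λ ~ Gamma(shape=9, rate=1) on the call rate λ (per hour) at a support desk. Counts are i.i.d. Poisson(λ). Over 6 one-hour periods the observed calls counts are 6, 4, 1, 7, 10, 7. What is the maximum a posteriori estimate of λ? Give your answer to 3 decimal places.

Σxᵢ = 6+4+1+7+10+7 = 35, with n = 6.
Posterior ∝ λ^8e^(−1λ) · λ^35e^(−6λ) = λ^43e^(−7λ), i.e. Gamma(shape=44, rate=7).
The mode of a Gamma(a, b) with a ≥ 1 (shape–rate) is (a−1)/b = 43/7 ≈ 6.143.

λ̂_MAP = 6.143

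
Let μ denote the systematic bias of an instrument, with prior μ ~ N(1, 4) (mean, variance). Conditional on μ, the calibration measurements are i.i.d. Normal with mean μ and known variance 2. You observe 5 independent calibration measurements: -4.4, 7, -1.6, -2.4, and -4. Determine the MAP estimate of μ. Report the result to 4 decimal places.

μ̂_MAP = -0.8909

n = 5; x̄ = ((-4.4) + 7 + (-1.6) + (-2.4) + (-4))/5 = -5.4/5 = -1.08.
For a Normal prior and Normal likelihood with known variance, the posterior is Normal; its mode equals its mean, the precision-weighted average.
Prior precision 1/σ₀² = 1/4 = 0.25; data precision n/σ² = 5/2 = 2.5.
μ̂ = (0.25·1 + 2.5·(-1.08)) / (0.25 + 2.5) = (-2.45)/2.75 = -49/55 ≈ -0.8909.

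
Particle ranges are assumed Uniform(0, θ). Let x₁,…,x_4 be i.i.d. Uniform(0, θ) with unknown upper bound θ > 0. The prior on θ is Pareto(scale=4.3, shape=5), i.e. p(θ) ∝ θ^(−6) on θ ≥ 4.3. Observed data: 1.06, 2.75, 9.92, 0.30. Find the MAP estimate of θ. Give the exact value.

The Uniform(0, θ) likelihood is θ^(−n) for θ ≥ max(xᵢ), zero otherwise. Here max(xᵢ) = 9.92.
Posterior ∝ θ^(−6) · θ^(−4) = θ^(−10) on θ ≥ max(4.3, 9.92) = 9.92.
This density is strictly decreasing in θ, so the posterior mode lies at the lower boundary of the support.

θ̂_MAP = 9.92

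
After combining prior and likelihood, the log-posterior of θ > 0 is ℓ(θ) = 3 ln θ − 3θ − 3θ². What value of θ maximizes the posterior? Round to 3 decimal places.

θ̂_MAP = 0.500

ℓ'(θ) = 3/θ − 3 − 6θ. Setting this to zero and multiplying by θ: 6θ² + 3θ − 3 = 0.
θ = (−3 + √(3² + 4·6·3)) / (2·6) = (−3 + √81) / 12 = (−3 + 9)/12 = 1/2.
ℓ''(θ) = −3/θ² − 6 < 0, confirming a maximum.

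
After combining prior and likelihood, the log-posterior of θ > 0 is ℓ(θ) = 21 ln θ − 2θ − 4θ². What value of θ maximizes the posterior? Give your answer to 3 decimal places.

θ̂_MAP = 1.500

ℓ'(θ) = 21/θ − 2 − 8θ. Setting this to zero and multiplying by θ: 8θ² + 2θ − 21 = 0.
θ = (−2 + √(2² + 4·8·21)) / (2·8) = (−2 + √676) / 16 = (−2 + 26)/16 = 3/2.
ℓ''(θ) = −21/θ² − 8 < 0, confirming a maximum.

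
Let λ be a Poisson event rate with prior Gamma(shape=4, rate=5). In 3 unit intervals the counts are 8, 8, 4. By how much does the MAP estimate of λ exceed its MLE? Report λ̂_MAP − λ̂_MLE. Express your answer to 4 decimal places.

Σxᵢ = 20. Posterior is Gamma(24, 8); MAP = (24−1)/8 = 23/8 ≈ 2.87500.
MLE = x̄ = 20/3 ≈ 6.66667.
Difference = 23/8 − 20/3 = -91/24 ≈ -3.7917.

MAP − MLE = -3.7917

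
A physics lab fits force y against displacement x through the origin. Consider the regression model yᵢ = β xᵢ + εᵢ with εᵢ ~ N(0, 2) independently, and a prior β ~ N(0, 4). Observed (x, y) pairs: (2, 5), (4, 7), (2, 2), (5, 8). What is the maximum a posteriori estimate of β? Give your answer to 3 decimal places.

β̂_MAP = 1.657

log p(β | y) = −Σ(yᵢ − βxᵢ)²/(2·2) − β²/(2·4) + const.
Setting the derivative to zero: Σxᵢ(yᵢ − βxᵢ)/2 − β/4 = 0, so β = Σxᵢyᵢ / (Σxᵢ² + σ²/τ²).
Σxᵢyᵢ = 2·5 + 4·7 + 2·2 + 5·8 = 82; Σxᵢ² = 49; σ²/τ² = 0.5.
β̂_MAP = 82 / (49 + 0.5) = 82/49.5 ≈ 1.657.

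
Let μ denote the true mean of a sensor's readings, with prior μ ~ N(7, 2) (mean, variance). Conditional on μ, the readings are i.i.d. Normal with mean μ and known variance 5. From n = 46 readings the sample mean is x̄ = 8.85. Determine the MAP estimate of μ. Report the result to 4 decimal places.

n = 46, x̄ = 8.85.
For a Normal prior and Normal likelihood with known variance, the posterior is Normal; its mode equals its mean, the precision-weighted average.
Prior precision 1/σ₀² = 1/2 = 0.5; data precision n/σ² = 46/5 = 9.2.
μ̂ = (0.5·7 + 9.2·8.85) / (0.5 + 9.2) = 84.92/9.7 = 4246/485 ≈ 8.7546.

μ̂_MAP = 8.7546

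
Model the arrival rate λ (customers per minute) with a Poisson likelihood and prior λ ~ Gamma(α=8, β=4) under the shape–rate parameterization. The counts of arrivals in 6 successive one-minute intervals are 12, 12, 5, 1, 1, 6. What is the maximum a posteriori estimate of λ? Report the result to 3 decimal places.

λ̂_MAP = 4.400

Σxᵢ = 12+12+5+1+1+6 = 37, with n = 6.
Posterior ∝ λ^7e^(−4λ) · λ^37e^(−6λ) = λ^44e^(−10λ), i.e. Gamma(shape=45, rate=10).
The mode of a Gamma(a, b) with a ≥ 1 (shape–rate) is (a−1)/b = 44/10 ≈ 4.400.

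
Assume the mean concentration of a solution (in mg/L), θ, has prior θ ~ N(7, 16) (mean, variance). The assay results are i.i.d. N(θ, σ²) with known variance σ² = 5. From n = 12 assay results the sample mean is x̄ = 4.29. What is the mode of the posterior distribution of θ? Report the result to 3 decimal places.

n = 12, x̄ = 4.29.
For a Normal prior and Normal likelihood with known variance, the posterior is Normal; its mode equals its mean, the precision-weighted average.
Prior precision 1/σ₀² = 1/16 = 0.0625; data precision n/σ² = 12/5 = 2.4.
θ̂ = (0.0625·7 + 2.4·4.29) / (0.0625 + 2.4) = 10.7335/2.4625 = 21467/4925 ≈ 4.359.

θ̂_MAP = 4.359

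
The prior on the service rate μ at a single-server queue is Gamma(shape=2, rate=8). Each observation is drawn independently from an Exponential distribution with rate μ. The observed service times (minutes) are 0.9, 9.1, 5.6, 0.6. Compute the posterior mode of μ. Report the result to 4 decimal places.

μ̂_MAP = 0.2066

The Exponential(rate=μ) likelihood is ∝ μ^n e^(−μΣtᵢ). Here n = 4 and Σtᵢ = 0.9 + 9.1 + 5.6 + 0.6 = 16.2.
Posterior ∝ μe^(−8μ) · μ^4e^(−16.2μ) = μ^5e^(−24.2μ), i.e. Gamma(6, 24.2).
Mode = (a−1)/b = 5/24.2 ≈ 0.2066.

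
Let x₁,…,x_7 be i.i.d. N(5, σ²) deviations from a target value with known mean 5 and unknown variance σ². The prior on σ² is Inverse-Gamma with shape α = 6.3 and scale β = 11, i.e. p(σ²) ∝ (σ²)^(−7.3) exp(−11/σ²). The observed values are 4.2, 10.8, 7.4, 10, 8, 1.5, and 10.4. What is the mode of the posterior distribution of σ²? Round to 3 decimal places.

Sum of squared deviations about the known mean: SS = (4.2−5)² + (10.8−5)² + (7.4−5)² + (10−5)² + (8−5)² + (1.5−5)² + (10.4−5)² = 115.45.
The Normal likelihood contributes (σ²)^(−n/2) exp(−SS/(2σ²)), so the posterior is Inverse-Gamma(α + n/2, β + SS/2) = Inverse-Gamma(9.8, 68.725).
The mode of Inverse-Gamma(a, b) is b/(a+1) = 68.725/10.8 ≈ 6.363.

σ̂²_MAP = 6.363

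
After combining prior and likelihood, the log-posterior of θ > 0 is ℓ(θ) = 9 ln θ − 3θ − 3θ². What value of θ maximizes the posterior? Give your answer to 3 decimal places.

θ̂_MAP = 1.000

ℓ'(θ) = 9/θ − 3 − 6θ. Setting this to zero and multiplying by θ: 6θ² + 3θ − 9 = 0.
θ = (−3 + √(3² + 4·6·9)) / (2·6) = (−3 + √225) / 12 = (−3 + 15)/12 = 1.
ℓ''(θ) = −9/θ² − 6 < 0, confirming a maximum.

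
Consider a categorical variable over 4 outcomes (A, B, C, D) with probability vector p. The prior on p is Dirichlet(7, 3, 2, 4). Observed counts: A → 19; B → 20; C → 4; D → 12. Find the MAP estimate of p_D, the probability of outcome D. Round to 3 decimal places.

The posterior is Dirichlet(αᵢ + nᵢ) = Dirichlet(26, 23, 6, 16).
For a Dirichlet(a₁,…,a_K) with all aᵢ > 1, the mode has j-th component (aⱼ − 1)/(Σaᵢ − K).
Here Σaᵢ = 71 and K = 4, so p_D = (16 − 1)/(71 − 4) = 15/67 ≈ 0.224.

MAP estimate of p_D = 0.224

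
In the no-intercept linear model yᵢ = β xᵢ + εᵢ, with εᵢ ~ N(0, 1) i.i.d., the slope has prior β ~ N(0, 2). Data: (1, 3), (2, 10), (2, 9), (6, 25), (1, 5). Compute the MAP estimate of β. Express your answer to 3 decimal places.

log p(β | y) = −Σ(yᵢ − βxᵢ)²/(2·1) − β²/(2·2) + const.
Setting the derivative to zero: Σxᵢ(yᵢ − βxᵢ)/1 − β/2 = 0, so β = Σxᵢyᵢ / (Σxᵢ² + σ²/τ²).
Σxᵢyᵢ = 1·3 + 2·10 + 2·9 + 6·25 + 1·5 = 196; Σxᵢ² = 46; σ²/τ² = 0.5.
β̂_MAP = 196 / (46 + 0.5) = 196/46.5 ≈ 4.215.

β̂_MAP = 4.215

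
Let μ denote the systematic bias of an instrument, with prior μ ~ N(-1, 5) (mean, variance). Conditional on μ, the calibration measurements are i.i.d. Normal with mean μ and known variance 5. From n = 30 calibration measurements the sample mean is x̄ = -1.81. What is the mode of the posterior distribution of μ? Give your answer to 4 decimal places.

n = 30, x̄ = -1.81.
For a Normal prior and Normal likelihood with known variance, the posterior is Normal; its mode equals its mean, the precision-weighted average.
Prior precision 1/σ₀² = 1/5 = 0.2; data precision n/σ² = 30/5 = 6.
μ̂ = (0.2·(-1) + 6·(-1.81)) / (0.2 + 6) = (-11.06)/6.2 = -553/310 ≈ -1.7839.

μ̂_MAP = -1.7839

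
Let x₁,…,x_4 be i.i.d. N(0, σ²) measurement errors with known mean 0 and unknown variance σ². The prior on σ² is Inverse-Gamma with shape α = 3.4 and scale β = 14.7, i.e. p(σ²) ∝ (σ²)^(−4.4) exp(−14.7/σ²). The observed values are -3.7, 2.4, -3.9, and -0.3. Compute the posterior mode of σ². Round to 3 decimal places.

Sum of squared deviations about the known mean: SS = (-3.7−0)² + (2.4−0)² + (-3.9−0)² + (-0.3−0)² = 34.75.
The Normal likelihood contributes (σ²)^(−n/2) exp(−SS/(2σ²)), so the posterior is Inverse-Gamma(α + n/2, β + SS/2) = Inverse-Gamma(5.4, 32.075).
The mode of Inverse-Gamma(a, b) is b/(a+1) = 32.075/6.4 ≈ 5.012.

σ̂²_MAP = 5.012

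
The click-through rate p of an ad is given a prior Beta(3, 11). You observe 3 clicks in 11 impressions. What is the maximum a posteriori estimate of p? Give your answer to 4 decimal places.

p̂_MAP = 0.2174

Prior: Beta(3, 11).
Data: 3 successes in 11 trials. The binomial likelihood contributes p^3(1−p)^8, so the posterior is Beta(3+3, 11+8) = Beta(6, 19).
For Beta(a, b) with a, b > 1 the mode is (a−1)/(a+b−2) = 5/23 ≈ 0.2174.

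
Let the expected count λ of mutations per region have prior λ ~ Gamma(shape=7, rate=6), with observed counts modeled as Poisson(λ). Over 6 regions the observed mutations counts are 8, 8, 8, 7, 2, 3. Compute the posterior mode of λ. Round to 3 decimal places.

Σxᵢ = 8+8+8+7+2+3 = 36, with n = 6.
Posterior ∝ λ^6e^(−6λ) · λ^36e^(−6λ) = λ^42e^(−12λ), i.e. Gamma(shape=43, rate=12).
The mode of a Gamma(a, b) with a ≥ 1 (shape–rate) is (a−1)/b = 42/12 ≈ 3.500.

λ̂_MAP = 3.500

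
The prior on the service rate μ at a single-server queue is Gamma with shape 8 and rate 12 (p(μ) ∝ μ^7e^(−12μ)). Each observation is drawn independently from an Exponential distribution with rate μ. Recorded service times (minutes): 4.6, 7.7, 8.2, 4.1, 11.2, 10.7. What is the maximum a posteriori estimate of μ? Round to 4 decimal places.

μ̂_MAP = 0.2222

The Exponential(rate=μ) likelihood is ∝ μ^n e^(−μΣtᵢ). Here n = 6 and Σtᵢ = 4.6 + 7.7 + 8.2 + 4.1 + 11.2 + 10.7 = 46.5.
Posterior ∝ μ^7e^(−12μ) · μ^6e^(−46.5μ) = μ^13e^(−58.5μ), i.e. Gamma(14, 58.5).
Mode = (a−1)/b = 13/58.5 ≈ 0.2222.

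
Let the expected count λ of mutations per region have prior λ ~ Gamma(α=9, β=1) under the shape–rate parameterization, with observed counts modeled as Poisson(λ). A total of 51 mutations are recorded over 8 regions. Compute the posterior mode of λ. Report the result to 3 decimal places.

Σxᵢ = 51, n = 8.
Posterior ∝ λ^8e^(−1λ) · λ^51e^(−8λ) = λ^59e^(−9λ), i.e. Gamma(shape=60, rate=9).
The mode of a Gamma(a, b) with a ≥ 1 (shape–rate) is (a−1)/b = 59/9 ≈ 6.556.

λ̂_MAP = 6.556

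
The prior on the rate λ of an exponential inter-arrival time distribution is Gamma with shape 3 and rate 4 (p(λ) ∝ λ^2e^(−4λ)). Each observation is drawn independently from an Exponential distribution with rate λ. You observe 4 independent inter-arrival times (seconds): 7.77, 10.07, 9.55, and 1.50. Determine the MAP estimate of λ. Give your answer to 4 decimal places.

The Exponential(rate=λ) likelihood is ∝ λ^n e^(−λΣtᵢ). Here n = 4 and Σtᵢ = 7.77 + 10.07 + 9.55 + 1.50 = 28.89.
Posterior ∝ λ^2e^(−4λ) · λ^4e^(−28.89λ) = λ^6e^(−32.89λ), i.e. Gamma(7, 32.89).
Mode = (a−1)/b = 6/32.89 ≈ 0.1824.

λ̂_MAP = 0.1824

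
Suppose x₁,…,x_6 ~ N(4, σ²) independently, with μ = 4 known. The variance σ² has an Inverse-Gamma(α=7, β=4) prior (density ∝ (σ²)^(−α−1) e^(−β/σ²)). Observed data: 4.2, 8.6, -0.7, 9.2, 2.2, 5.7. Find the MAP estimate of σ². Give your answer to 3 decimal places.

σ̂²_MAP = 3.839

Sum of squared deviations about the known mean: SS = (4.2−4)² + (8.6−4)² + (-0.7−4)² + (9.2−4)² + (2.2−4)² + (5.7−4)² = 76.46.
The Normal likelihood contributes (σ²)^(−n/2) exp(−SS/(2σ²)), so the posterior is Inverse-Gamma(α + n/2, β + SS/2) = Inverse-Gamma(10, 42.23).
The mode of Inverse-Gamma(a, b) is b/(a+1) = 42.23/11 ≈ 3.839.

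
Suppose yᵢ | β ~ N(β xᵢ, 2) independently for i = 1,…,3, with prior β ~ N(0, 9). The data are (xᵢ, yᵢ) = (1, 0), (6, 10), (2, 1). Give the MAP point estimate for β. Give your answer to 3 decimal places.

log p(β | y) = −Σ(yᵢ − βxᵢ)²/(2·2) − β²/(2·9) + const.
Setting the derivative to zero: Σxᵢ(yᵢ − βxᵢ)/2 − β/9 = 0, so β = Σxᵢyᵢ / (Σxᵢ² + σ²/τ²).
Σxᵢyᵢ = 1·0 + 6·10 + 2·1 = 62; Σxᵢ² = 41; σ²/τ² = 2/9.
β̂_MAP = 62 / (41 + 2/9) = 62/(371/9) = 558/371 ≈ 1.504.

β̂_MAP = 1.504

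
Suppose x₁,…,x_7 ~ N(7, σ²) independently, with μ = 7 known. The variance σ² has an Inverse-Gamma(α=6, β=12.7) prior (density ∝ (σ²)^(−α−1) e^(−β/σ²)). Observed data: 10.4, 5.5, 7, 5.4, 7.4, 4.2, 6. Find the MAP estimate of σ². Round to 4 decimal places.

σ̂²_MAP = 2.4176

Sum of squared deviations about the known mean: SS = (10.4−7)² + (5.5−7)² + (7−7)² + (5.4−7)² + (7.4−7)² + (4.2−7)² + (6−7)² = 25.37.
The Normal likelihood contributes (σ²)^(−n/2) exp(−SS/(2σ²)), so the posterior is Inverse-Gamma(α + n/2, β + SS/2) = Inverse-Gamma(9.5, 25.385).
The mode of Inverse-Gamma(a, b) is b/(a+1) = 25.385/10.5 ≈ 2.4176.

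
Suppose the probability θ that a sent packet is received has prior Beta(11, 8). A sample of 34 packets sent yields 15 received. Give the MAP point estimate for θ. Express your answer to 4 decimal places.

Prior: Beta(11, 8).
Data: 15 successes in 34 trials. The binomial likelihood contributes θ^15(1−θ)^19, so the posterior is Beta(11+15, 8+19) = Beta(26, 27).
For Beta(a, b) with a, b > 1 the mode is (a−1)/(a+b−2) = 25/51 ≈ 0.4902.

θ̂_MAP = 0.4902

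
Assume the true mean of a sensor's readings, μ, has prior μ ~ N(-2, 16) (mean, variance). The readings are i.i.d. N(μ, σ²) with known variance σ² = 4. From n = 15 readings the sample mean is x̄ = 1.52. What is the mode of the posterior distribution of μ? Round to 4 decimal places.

μ̂_MAP = 1.4623

n = 15, x̄ = 1.52.
For a Normal prior and Normal likelihood with known variance, the posterior is Normal; its mode equals its mean, the precision-weighted average.
Prior precision 1/σ₀² = 1/16 = 0.0625; data precision n/σ² = 15/4 = 3.75.
μ̂ = (0.0625·(-2) + 3.75·1.52) / (0.0625 + 3.75) = 5.575/3.8125 = 446/305 ≈ 1.4623.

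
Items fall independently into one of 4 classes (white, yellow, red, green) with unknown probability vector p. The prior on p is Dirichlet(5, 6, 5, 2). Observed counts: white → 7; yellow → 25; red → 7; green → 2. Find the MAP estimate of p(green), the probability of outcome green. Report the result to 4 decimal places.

MAP estimate of p(green) = 0.0545

The posterior is Dirichlet(αᵢ + nᵢ) = Dirichlet(12, 31, 12, 4).
For a Dirichlet(a₁,…,a_K) with all aᵢ > 1, the mode has j-th component (aⱼ − 1)/(Σaᵢ − K).
Here Σaᵢ = 59 and K = 4, so p(green) = (4 − 1)/(59 − 4) = 3/55 ≈ 0.0545.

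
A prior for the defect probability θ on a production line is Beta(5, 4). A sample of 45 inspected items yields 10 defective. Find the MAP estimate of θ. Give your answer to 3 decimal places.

θ̂_MAP = 0.269

Prior: Beta(5, 4).
Data: 10 successes in 45 trials. The binomial likelihood contributes θ^10(1−θ)^35, so the posterior is Beta(5+10, 4+35) = Beta(15, 39).
For Beta(a, b) with a, b > 1 the mode is (a−1)/(a+b−2) = 14/52 ≈ 0.269.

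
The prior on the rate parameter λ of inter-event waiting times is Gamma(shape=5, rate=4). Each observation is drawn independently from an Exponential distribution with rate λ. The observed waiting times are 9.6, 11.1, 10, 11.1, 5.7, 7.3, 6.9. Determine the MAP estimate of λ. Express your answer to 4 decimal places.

The Exponential(rate=λ) likelihood is ∝ λ^n e^(−λΣtᵢ). Here n = 7 and Σtᵢ = 9.6 + 11.1 + 10 + 11.1 + 5.7 + 7.3 + 6.9 = 61.7.
Posterior ∝ λ^4e^(−4λ) · λ^7e^(−61.7λ) = λ^11e^(−65.7λ), i.e. Gamma(12, 65.7).
Mode = (a−1)/b = 11/65.7 ≈ 0.1674.

λ̂_MAP = 0.1674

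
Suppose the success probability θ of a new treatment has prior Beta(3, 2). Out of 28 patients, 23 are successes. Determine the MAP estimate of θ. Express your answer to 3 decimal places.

θ̂_MAP = 0.806

Prior: Beta(3, 2).
Data: 23 successes in 28 trials. The binomial likelihood contributes θ^23(1−θ)^5, so the posterior is Beta(3+23, 2+5) = Beta(26, 7).
For Beta(a, b) with a, b > 1 the mode is (a−1)/(a+b−2) = 25/31 ≈ 0.806.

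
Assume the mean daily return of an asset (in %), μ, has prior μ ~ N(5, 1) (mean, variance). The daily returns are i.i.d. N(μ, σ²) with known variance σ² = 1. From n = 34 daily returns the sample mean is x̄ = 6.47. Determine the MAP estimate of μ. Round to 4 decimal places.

μ̂_MAP = 6.4280

n = 34, x̄ = 6.47.
For a Normal prior and Normal likelihood with known variance, the posterior is Normal; its mode equals its mean, the precision-weighted average.
Prior precision 1/σ₀² = 1/1 = 1; data precision n/σ² = 34/1 = 34.
μ̂ = (1·5 + 34·6.47) / (1 + 34) = 224.98/35 = 6.4280.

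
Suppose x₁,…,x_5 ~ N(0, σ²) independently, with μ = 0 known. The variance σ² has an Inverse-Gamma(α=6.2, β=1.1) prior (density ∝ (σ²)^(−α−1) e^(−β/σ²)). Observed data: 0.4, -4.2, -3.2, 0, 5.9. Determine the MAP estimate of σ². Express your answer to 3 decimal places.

σ̂²_MAP = 3.353

Sum of squared deviations about the known mean: SS = (0.4−0)² + (-4.2−0)² + (-3.2−0)² + (0−0)² + (5.9−0)² = 62.85.
The Normal likelihood contributes (σ²)^(−n/2) exp(−SS/(2σ²)), so the posterior is Inverse-Gamma(α + n/2, β + SS/2) = Inverse-Gamma(8.7, 32.525).
The mode of Inverse-Gamma(a, b) is b/(a+1) = 32.525/9.7 ≈ 3.353.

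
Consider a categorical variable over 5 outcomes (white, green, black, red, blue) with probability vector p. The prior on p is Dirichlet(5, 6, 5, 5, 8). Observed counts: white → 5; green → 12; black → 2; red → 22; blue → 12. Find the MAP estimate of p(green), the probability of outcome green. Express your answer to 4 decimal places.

The posterior is Dirichlet(αᵢ + nᵢ) = Dirichlet(10, 18, 7, 27, 20).
For a Dirichlet(a₁,…,a_K) with all aᵢ > 1, the mode has j-th component (aⱼ − 1)/(Σaᵢ − K).
Here Σaᵢ = 82 and K = 5, so p(green) = (18 − 1)/(82 − 5) = 17/77 ≈ 0.2208.

MAP estimate of p(green) = 0.2208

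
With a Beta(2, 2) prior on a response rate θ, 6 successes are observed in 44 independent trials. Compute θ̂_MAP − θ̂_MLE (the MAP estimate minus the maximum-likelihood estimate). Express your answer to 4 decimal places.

Posterior is Beta(8, 40); MAP = (8−1)/(48−2) = 7/46 ≈ 0.15217.
MLE ignores the prior: θ̂_MLE = k/n = 6/44 ≈ 0.13636.
Difference = 7/46 − 6/44 = 4/253 ≈ 0.0158.

MAP − MLE = 0.0158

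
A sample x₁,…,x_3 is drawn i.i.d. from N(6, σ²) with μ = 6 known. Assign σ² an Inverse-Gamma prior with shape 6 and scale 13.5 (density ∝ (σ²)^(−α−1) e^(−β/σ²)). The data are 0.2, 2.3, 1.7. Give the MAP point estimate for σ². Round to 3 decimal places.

Sum of squared deviations about the known mean: SS = (0.2−6)² + (2.3−6)² + (1.7−6)² = 65.82.
The Normal likelihood contributes (σ²)^(−n/2) exp(−SS/(2σ²)), so the posterior is Inverse-Gamma(α + n/2, β + SS/2) = Inverse-Gamma(7.5, 46.41).
The mode of Inverse-Gamma(a, b) is b/(a+1) = 46.41/8.5 ≈ 5.460.

σ̂²_MAP = 5.460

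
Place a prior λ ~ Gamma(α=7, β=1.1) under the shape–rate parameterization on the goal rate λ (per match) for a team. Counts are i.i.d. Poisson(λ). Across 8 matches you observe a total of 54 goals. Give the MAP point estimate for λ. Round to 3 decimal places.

λ̂_MAP = 6.593

Σxᵢ = 54, n = 8.
Posterior ∝ λ^6e^(−1.1λ) · λ^54e^(−8λ) = λ^60e^(−9.1λ), i.e. Gamma(shape=61, rate=9.1).
The mode of a Gamma(a, b) with a ≥ 1 (shape–rate) is (a−1)/b = 60/9.1 ≈ 6.593.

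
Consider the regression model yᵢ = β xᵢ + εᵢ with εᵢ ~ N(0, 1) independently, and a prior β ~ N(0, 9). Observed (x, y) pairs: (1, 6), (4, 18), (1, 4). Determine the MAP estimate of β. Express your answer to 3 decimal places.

β̂_MAP = 4.528

log p(β | y) = −Σ(yᵢ − βxᵢ)²/(2·1) − β²/(2·9) + const.
Setting the derivative to zero: Σxᵢ(yᵢ − βxᵢ)/1 − β/9 = 0, so β = Σxᵢyᵢ / (Σxᵢ² + σ²/τ²).
Σxᵢyᵢ = 1·6 + 4·18 + 1·4 = 82; Σxᵢ² = 18; σ²/τ² = 1/9.
β̂_MAP = 82 / (18 + 1/9) = 82/(163/9) = 738/163 ≈ 4.528.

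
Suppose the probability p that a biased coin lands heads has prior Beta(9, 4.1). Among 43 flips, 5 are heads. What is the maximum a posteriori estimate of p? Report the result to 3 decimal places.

Prior: Beta(9, 4.1).
Data: 5 successes in 43 trials. The binomial likelihood contributes p^5(1−p)^38, so the posterior is Beta(9+5, 4.1+38) = Beta(14, 42.1).
For Beta(a, b) with a, b > 1 the mode is (a−1)/(a+b−2) = 13/54.1 ≈ 0.240.

p̂_MAP = 0.240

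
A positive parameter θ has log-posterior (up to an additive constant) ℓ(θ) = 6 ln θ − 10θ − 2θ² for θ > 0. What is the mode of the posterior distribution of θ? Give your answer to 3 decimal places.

ℓ'(θ) = 6/θ − 10 − 4θ. Setting this to zero and multiplying by θ: 4θ² + 10θ − 6 = 0.
θ = (−10 + √(10² + 4·4·6)) / (2·4) = (−10 + √196) / 8 = (−10 + 14)/8 = 1/2.
ℓ''(θ) = −6/θ² − 4 < 0, confirming a maximum.

θ̂_MAP = 0.500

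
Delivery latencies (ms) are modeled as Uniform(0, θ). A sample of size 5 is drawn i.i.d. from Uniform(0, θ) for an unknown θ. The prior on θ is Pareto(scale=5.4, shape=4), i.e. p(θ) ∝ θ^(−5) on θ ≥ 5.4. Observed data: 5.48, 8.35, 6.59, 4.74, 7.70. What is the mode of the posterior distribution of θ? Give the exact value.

θ̂_MAP = 8.35

The Uniform(0, θ) likelihood is θ^(−n) for θ ≥ max(xᵢ), zero otherwise. Here max(xᵢ) = 8.35.
Posterior ∝ θ^(−5) · θ^(−5) = θ^(−10) on θ ≥ max(5.4, 8.35) = 8.35.
This density is strictly decreasing in θ, so the posterior mode lies at the lower boundary of the support.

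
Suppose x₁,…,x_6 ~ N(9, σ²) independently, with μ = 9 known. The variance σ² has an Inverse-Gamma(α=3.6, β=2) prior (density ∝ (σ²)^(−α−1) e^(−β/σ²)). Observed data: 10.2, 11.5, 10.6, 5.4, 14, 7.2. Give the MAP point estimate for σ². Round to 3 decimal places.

σ̂²_MAP = 3.648

Sum of squared deviations about the known mean: SS = (10.2−9)² + (11.5−9)² + (10.6−9)² + (5.4−9)² + (14−9)² + (7.2−9)² = 51.45.
The Normal likelihood contributes (σ²)^(−n/2) exp(−SS/(2σ²)), so the posterior is Inverse-Gamma(α + n/2, β + SS/2) = Inverse-Gamma(6.6, 27.725).
The mode of Inverse-Gamma(a, b) is b/(a+1) = 27.725/7.6 ≈ 3.648.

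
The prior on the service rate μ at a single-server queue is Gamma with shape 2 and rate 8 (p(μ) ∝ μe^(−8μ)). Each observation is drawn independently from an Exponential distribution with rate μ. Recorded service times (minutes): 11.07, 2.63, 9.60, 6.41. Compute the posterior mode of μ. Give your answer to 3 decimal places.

μ̂_MAP = 0.133

The Exponential(rate=μ) likelihood is ∝ μ^n e^(−μΣtᵢ). Here n = 4 and Σtᵢ = 11.07 + 2.63 + 9.60 + 6.41 = 29.71.
Posterior ∝ μe^(−8μ) · μ^4e^(−29.71μ) = μ^5e^(−37.71μ), i.e. Gamma(6, 37.71).
Mode = (a−1)/b = 5/37.71 ≈ 0.133.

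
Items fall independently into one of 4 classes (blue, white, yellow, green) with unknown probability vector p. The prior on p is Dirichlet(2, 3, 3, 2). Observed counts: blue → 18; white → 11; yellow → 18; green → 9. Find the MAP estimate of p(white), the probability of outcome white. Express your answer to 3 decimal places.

The posterior is Dirichlet(αᵢ + nᵢ) = Dirichlet(20, 14, 21, 11).
For a Dirichlet(a₁,…,a_K) with all aᵢ > 1, the mode has j-th component (aⱼ − 1)/(Σaᵢ − K).
Here Σaᵢ = 66 and K = 4, so p(white) = (14 − 1)/(66 − 4) = 13/62 ≈ 0.210.

MAP estimate of p(white) = 0.210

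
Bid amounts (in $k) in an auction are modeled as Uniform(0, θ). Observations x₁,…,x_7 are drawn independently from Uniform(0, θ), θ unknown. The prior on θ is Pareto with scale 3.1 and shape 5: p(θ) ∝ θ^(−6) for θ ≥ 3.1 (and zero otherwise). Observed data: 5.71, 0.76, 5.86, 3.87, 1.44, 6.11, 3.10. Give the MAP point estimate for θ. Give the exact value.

θ̂_MAP = 6.11

The Uniform(0, θ) likelihood is θ^(−n) for θ ≥ max(xᵢ), zero otherwise. Here max(xᵢ) = 6.11.
Posterior ∝ θ^(−6) · θ^(−7) = θ^(−13) on θ ≥ max(3.1, 6.11) = 6.11.
This density is strictly decreasing in θ, so the posterior mode lies at the lower boundary of the support.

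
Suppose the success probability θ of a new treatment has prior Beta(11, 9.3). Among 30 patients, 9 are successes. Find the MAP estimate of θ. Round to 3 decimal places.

Prior: Beta(11, 9.3).
Data: 9 successes in 30 trials. The binomial likelihood contributes θ^9(1−θ)^21, so the posterior is Beta(11+9, 9.3+21) = Beta(20, 30.3).
For Beta(a, b) with a, b > 1 the mode is (a−1)/(a+b−2) = 19/48.3 ≈ 0.393.

θ̂_MAP = 0.393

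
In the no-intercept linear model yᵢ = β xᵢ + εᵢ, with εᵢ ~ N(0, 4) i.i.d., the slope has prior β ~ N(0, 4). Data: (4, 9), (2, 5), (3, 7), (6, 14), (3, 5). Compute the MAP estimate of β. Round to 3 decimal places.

β̂_MAP = 2.213

log p(β | y) = −Σ(yᵢ − βxᵢ)²/(2·4) − β²/(2·4) + const.
Setting the derivative to zero: Σxᵢ(yᵢ − βxᵢ)/4 − β/4 = 0, so β = Σxᵢyᵢ / (Σxᵢ² + σ²/τ²).
Σxᵢyᵢ = 4·9 + 2·5 + 3·7 + 6·14 + 3·5 = 166; Σxᵢ² = 74; σ²/τ² = 1.
β̂_MAP = 166 / (74 + 1) = 166/75 ≈ 2.213.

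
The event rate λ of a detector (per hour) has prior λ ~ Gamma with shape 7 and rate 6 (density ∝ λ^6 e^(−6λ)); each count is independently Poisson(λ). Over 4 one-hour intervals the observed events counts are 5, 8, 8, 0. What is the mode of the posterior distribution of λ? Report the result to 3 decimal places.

λ̂_MAP = 2.700

Σxᵢ = 5+8+8+0 = 21, with n = 4.
Posterior ∝ λ^6e^(−6λ) · λ^21e^(−4λ) = λ^27e^(−10λ), i.e. Gamma(shape=28, rate=10).
The mode of a Gamma(a, b) with a ≥ 1 (shape–rate) is (a−1)/b = 27/10 ≈ 2.700.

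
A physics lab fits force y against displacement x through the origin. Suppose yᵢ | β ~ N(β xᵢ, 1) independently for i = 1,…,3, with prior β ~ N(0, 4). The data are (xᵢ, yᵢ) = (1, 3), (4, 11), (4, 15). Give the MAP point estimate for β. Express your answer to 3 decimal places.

β̂_MAP = 3.218

log p(β | y) = −Σ(yᵢ − βxᵢ)²/(2·1) − β²/(2·4) + const.
Setting the derivative to zero: Σxᵢ(yᵢ − βxᵢ)/1 − β/4 = 0, so β = Σxᵢyᵢ / (Σxᵢ² + σ²/τ²).
Σxᵢyᵢ = 1·3 + 4·11 + 4·15 = 107; Σxᵢ² = 33; σ²/τ² = 0.25.
β̂_MAP = 107 / (33 + 0.25) = 107/33.25 ≈ 3.218.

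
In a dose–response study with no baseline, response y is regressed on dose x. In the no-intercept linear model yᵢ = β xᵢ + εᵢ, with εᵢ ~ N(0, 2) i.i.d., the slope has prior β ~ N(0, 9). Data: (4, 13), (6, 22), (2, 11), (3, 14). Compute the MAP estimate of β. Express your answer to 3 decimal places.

log p(β | y) = −Σ(yᵢ − βxᵢ)²/(2·2) − β²/(2·9) + const.
Setting the derivative to zero: Σxᵢ(yᵢ − βxᵢ)/2 − β/9 = 0, so β = Σxᵢyᵢ / (Σxᵢ² + σ²/τ²).
Σxᵢyᵢ = 4·13 + 6·22 + 2·11 + 3·14 = 248; Σxᵢ² = 65; σ²/τ² = 2/9.
β̂_MAP = 248 / (65 + 2/9) = 248/(587/9) = 2232/587 ≈ 3.802.

β̂_MAP = 3.802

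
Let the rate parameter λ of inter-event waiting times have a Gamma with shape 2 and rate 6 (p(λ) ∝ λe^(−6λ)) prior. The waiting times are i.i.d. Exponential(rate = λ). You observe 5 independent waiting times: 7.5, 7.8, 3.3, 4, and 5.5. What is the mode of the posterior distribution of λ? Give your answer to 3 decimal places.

The Exponential(rate=λ) likelihood is ∝ λ^n e^(−λΣtᵢ). Here n = 5 and Σtᵢ = 7.5 + 7.8 + 3.3 + 4 + 5.5 = 28.1.
Posterior ∝ λe^(−6λ) · λ^5e^(−28.1λ) = λ^6e^(−34.1λ), i.e. Gamma(7, 34.1).
Mode = (a−1)/b = 6/34.1 ≈ 0.176.

λ̂_MAP = 0.176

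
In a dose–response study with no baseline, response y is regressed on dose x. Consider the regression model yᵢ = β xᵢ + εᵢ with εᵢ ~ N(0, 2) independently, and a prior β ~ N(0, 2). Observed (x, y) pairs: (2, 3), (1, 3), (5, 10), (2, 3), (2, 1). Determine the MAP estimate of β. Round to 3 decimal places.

β̂_MAP = 1.718

log p(β | y) = −Σ(yᵢ − βxᵢ)²/(2·2) − β²/(2·2) + const.
Setting the derivative to zero: Σxᵢ(yᵢ − βxᵢ)/2 − β/2 = 0, so β = Σxᵢyᵢ / (Σxᵢ² + σ²/τ²).
Σxᵢyᵢ = 2·3 + 1·3 + 5·10 + 2·3 + 2·1 = 67; Σxᵢ² = 38; σ²/τ² = 1.
β̂_MAP = 67 / (38 + 1) = 67/39 ≈ 1.718.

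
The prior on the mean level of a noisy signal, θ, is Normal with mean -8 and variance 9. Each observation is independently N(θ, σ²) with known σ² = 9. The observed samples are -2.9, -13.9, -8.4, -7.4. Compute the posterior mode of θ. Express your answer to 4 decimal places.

θ̂_MAP = -8.1200

n = 4; x̄ = ((-2.9) + (-13.9) + (-8.4) + (-7.4))/4 = -32.6/4 = -8.15.
For a Normal prior and Normal likelihood with known variance, the posterior is Normal; its mode equals its mean, the precision-weighted average.
Prior precision 1/σ₀² = 1/9; data precision n/σ² = 4/9.
θ̂ = ((1/9)·(-8) + (4/9)·(-8.15)) / (1/9 + 4/9) = (-203/45)/(5/9) = -8.1200.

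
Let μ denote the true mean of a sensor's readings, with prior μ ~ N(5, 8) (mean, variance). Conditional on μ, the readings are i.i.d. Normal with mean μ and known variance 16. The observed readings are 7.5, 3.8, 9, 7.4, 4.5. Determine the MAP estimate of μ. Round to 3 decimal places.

n = 5; x̄ = (7.5 + 3.8 + 9 + 7.4 + 4.5)/5 = 32.2/5 = 6.44.
For a Normal prior and Normal likelihood with known variance, the posterior is Normal; its mode equals its mean, the precision-weighted average.
Prior precision 1/σ₀² = 1/8 = 0.125; data precision n/σ² = 5/16 = 0.3125.
μ̂ = (0.125·5 + 0.3125·6.44) / (0.125 + 0.3125) = 2.6375/0.4375 = 211/35 ≈ 6.029.

μ̂_MAP = 6.029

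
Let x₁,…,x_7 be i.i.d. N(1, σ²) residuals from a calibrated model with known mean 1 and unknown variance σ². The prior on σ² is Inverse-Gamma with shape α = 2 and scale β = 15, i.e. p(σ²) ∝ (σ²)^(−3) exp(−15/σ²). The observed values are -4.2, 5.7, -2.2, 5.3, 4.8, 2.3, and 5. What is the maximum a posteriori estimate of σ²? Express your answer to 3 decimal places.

Sum of squared deviations about the known mean: SS = (-4.2−1)² + (5.7−1)² + (-2.2−1)² + (5.3−1)² + (4.8−1)² + (2.3−1)² + (5−1)² = 109.99.
The Normal likelihood contributes (σ²)^(−n/2) exp(−SS/(2σ²)), so the posterior is Inverse-Gamma(α + n/2, β + SS/2) = Inverse-Gamma(5.5, 69.995).
The mode of Inverse-Gamma(a, b) is b/(a+1) = 69.995/6.5 ≈ 10.768.

σ̂²_MAP = 10.768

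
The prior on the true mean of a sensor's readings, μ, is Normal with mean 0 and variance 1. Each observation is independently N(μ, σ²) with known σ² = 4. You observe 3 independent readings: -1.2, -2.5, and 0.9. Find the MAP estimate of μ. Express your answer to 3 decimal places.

μ̂_MAP = -0.400

n = 3; x̄ = ((-1.2) + (-2.5) + 0.9)/3 = -2.8/3 = -14/15 ≈ -0.9333.
For a Normal prior and Normal likelihood with known variance, the posterior is Normal; its mode equals its mean, the precision-weighted average.
Prior precision 1/σ₀² = 1/1 = 1; data precision n/σ² = 3/4 = 0.75.
μ̂ = (1·0 + 0.75·(-14/15)) / (1 + 0.75) = (-0.7)/1.75 = -0.400.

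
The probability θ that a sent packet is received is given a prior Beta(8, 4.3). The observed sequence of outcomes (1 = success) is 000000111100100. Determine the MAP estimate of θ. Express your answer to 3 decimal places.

θ̂_MAP = 0.474

Prior: Beta(8, 4.3).
Data: 5 successes in 15 trials (from the sequence). The binomial likelihood contributes θ^5(1−θ)^10, so the posterior is Beta(8+5, 4.3+10) = Beta(13, 14.3).
For Beta(a, b) with a, b > 1 the mode is (a−1)/(a+b−2) = 12/25.3 ≈ 0.474.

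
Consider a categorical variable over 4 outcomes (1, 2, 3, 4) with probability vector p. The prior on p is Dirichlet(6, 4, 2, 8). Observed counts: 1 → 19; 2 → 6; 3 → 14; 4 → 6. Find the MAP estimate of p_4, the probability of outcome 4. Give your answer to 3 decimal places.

The posterior is Dirichlet(αᵢ + nᵢ) = Dirichlet(25, 10, 16, 14).
For a Dirichlet(a₁,…,a_K) with all aᵢ > 1, the mode has j-th component (aⱼ − 1)/(Σaᵢ − K).
Here Σaᵢ = 65 and K = 4, so p_4 = (14 − 1)/(65 − 4) = 13/61 ≈ 0.213.

MAP estimate: 0.213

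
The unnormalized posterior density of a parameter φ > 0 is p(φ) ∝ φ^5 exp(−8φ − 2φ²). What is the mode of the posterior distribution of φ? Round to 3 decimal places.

φ̂_MAP = 0.500

ℓ'(φ) = 5/φ − 8 − 4φ. Setting this to zero and multiplying by φ: 4φ² + 8φ − 5 = 0.
φ = (−8 + √(8² + 4·4·5)) / (2·4) = (−8 + √144) / 8 = (−8 + 12)/8 = 1/2.
ℓ''(φ) = −5/φ² − 4 < 0, confirming a maximum.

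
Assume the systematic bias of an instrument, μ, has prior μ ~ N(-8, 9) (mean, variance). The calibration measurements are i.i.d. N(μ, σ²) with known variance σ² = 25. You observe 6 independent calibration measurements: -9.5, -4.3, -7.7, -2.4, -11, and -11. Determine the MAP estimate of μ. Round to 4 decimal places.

n = 6; x̄ = ((-9.5) + (-4.3) + (-7.7) + (-2.4) + (-11) + (-11))/6 = -45.9/6 = -7.65.
For a Normal prior and Normal likelihood with known variance, the posterior is Normal; its mode equals its mean, the precision-weighted average.
Prior precision 1/σ₀² = 1/9; data precision n/σ² = 6/25 = 0.24.
μ̂ = ((1/9)·(-8) + 0.24·(-7.65)) / (1/9 + 0.24) = (-6131/2250)/(79/225) = -6131/790 ≈ -7.7608.

μ̂_MAP = -7.7608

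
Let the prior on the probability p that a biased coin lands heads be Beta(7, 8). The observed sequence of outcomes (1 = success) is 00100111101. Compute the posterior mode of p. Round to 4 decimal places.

Prior: Beta(7, 8).
Data: 6 successes in 11 trials (from the sequence). The binomial likelihood contributes p^6(1−p)^5, so the posterior is Beta(7+6, 8+5) = Beta(13, 13).
For Beta(a, b) with a, b > 1 the mode is (a−1)/(a+b−2) = 12/24 ≈ 0.5000.

p̂_MAP = 0.5000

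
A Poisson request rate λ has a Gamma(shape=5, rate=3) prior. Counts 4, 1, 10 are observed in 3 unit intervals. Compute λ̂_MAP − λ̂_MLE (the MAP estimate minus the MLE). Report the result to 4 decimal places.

Σxᵢ = 15. Posterior is Gamma(20, 6); MAP = (20−1)/6 = 19/6 ≈ 3.16667.
MLE = x̄ = 15/3 ≈ 5.00000.
Difference = 19/6 − 15/3 = -11/6 ≈ -1.8333.

MAP − MLE = -1.8333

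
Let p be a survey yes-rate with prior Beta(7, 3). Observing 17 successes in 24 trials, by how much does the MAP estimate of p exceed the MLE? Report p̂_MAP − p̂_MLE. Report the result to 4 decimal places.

MAP − MLE = 0.0104

Posterior is Beta(24, 10); MAP = (24−1)/(34−2) = 23/32 ≈ 0.71875.
MLE ignores the prior: p̂_MLE = k/n = 17/24 ≈ 0.70833.
Difference = 23/32 − 17/24 = 1/96 ≈ 0.0104.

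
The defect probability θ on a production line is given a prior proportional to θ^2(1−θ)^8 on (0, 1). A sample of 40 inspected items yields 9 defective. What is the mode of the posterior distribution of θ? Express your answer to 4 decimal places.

θ̂_MAP = 0.2200

The prior density ∝ θ^2(1−θ)^8 is the kernel of Beta(3, 9).
Data: 9 successes in 40 trials. The binomial likelihood contributes θ^9(1−θ)^31, so the posterior is Beta(3+9, 9+31) = Beta(12, 40).
For Beta(a, b) with a, b > 1 the mode is (a−1)/(a+b−2) = 11/50 ≈ 0.2200.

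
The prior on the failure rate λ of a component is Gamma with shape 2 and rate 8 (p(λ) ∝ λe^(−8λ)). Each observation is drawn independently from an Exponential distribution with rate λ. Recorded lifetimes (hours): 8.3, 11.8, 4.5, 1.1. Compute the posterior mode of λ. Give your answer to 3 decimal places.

The Exponential(rate=λ) likelihood is ∝ λ^n e^(−λΣtᵢ). Here n = 4 and Σtᵢ = 8.3 + 11.8 + 4.5 + 1.1 = 25.7.
Posterior ∝ λe^(−8λ) · λ^4e^(−25.7λ) = λ^5e^(−33.7λ), i.e. Gamma(6, 33.7).
Mode = (a−1)/b = 5/33.7 ≈ 0.148.

λ̂_MAP = 0.148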